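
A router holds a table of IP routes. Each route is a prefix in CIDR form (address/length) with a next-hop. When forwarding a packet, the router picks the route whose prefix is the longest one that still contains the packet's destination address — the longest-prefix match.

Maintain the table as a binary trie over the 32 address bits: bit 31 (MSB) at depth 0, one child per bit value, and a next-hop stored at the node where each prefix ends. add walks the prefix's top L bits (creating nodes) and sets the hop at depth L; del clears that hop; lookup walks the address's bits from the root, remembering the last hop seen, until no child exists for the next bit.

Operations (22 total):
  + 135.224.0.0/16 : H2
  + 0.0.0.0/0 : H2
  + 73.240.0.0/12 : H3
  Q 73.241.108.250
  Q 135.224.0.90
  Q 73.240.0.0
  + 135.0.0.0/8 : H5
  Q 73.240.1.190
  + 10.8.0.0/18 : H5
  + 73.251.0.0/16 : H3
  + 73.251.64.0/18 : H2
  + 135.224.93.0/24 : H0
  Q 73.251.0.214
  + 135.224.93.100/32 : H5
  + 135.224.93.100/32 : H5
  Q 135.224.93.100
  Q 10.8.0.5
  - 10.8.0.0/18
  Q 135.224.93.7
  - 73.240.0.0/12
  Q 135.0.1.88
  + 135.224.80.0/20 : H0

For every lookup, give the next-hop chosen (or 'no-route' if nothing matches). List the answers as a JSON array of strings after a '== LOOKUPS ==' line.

Apply in order:
  add 135.224.0.0/16 -> H2 at depth 16
  add 0.0.0.0/0 -> H2 at depth 0
  add 73.240.0.0/12 -> H3 at depth 12
  Q 73.241.108.250: descend 010010011111 ; hops seen [H2,H3] ; pick H3
  Q 135.224.0.90: descend 1000011111100000 ; hops seen [H2,H2] ; pick H2
  Q 73.240.0.0: descend 010010011111 ; hops seen [H2,H3] ; pick H3
  add 135.0.0.0/8 -> H5 at depth 8
  Q 73.240.1.190: descend 010010011111 ; hops seen [H2,H3] ; pick H3
  add 10.8.0.0/18 -> H5 at depth 18
  add 73.251.0.0/16 -> H3 at depth 16
  add 73.251.64.0/18 -> H2 at depth 18
  add 135.224.93.0/24 -> H0 at depth 24
  Q 73.251.0.214: descend 01001001111110110 ; hops seen [H2,H3,H3] ; pick H3
  add 135.224.93.100/32 -> H5 at depth 32
  add 135.224.93.100/32 -> H5 at depth 32
  Q 135.224.93.100: descend 10000111111000000101110101100100 ; hops seen [H2,H5,H2,H0,H5] ; pick H5
  Q 10.8.0.5: descend 000010100000100000 ; hops seen [H2,H5] ; pick H5
  - 10.8.0.0/18 clear@18
  Q 135.224.93.7: descend 1000011111100000010111010 ; hops seen [H2,H5,H2,H0] ; pick H0
  - 73.240.0.0/12 clear@12
  Q 135.0.1.88: descend 10000111 ; hops seen [H2,H5] ; pick H5
  add 135.224.80.0/20 -> H0 at depth 20

== LOOKUPS ==
["H3","H2","H3","H3","H3","H5","H5","H0","H5"]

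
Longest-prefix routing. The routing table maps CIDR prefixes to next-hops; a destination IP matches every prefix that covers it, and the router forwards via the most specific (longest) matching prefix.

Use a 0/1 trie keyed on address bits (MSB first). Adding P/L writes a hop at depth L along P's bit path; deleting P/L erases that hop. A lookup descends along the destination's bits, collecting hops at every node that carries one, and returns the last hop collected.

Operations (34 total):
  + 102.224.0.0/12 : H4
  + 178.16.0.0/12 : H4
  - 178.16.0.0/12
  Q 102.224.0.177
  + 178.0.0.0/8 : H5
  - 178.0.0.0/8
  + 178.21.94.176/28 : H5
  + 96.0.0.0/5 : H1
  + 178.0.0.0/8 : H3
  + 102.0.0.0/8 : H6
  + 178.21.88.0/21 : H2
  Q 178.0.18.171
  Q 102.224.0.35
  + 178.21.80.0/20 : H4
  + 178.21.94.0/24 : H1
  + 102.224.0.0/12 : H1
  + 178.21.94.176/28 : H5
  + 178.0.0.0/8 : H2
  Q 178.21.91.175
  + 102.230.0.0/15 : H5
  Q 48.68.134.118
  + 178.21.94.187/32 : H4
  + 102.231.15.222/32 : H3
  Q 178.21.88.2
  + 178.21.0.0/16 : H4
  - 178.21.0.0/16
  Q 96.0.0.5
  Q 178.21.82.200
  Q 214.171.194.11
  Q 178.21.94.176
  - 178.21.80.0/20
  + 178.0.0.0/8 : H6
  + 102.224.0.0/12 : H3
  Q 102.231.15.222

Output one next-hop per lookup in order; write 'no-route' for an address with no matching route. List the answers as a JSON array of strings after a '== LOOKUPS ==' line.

Apply in order:
  add 102.224.0.0/12 -> H4 at depth 12
  add 178.16.0.0/12 -> H4 at depth 12
  - 178.16.0.0/12 clear@12
  lookup 102.224.0.177: bits 011001101110 walk d0:-→d1:-→d2:-→d3:-→d4:-→d5:-→d6:-→d7:-→d8:-→d9:-→d10:-→d11:-→d12:H4 -> H4
  add 178.0.0.0/8 -> H5 at depth 8
  - 178.0.0.0/8 clear@8
  add 178.21.94.176/28 -> H5 at depth 28
  add 96.0.0.0/5 -> H1 at depth 5
  add 178.0.0.0/8 -> H3 at depth 8
  add 102.0.0.0/8 -> H6 at depth 8
  add 178.21.88.0/21 -> H2 at depth 21
  lookup 178.0.18.171: bits 10110010000 walk d0:-→d1:-→d2:-→d3:-→d4:-→d5:-→d6:-→d7:-→d8:H3→d9:-→d10:-→d11:- -> H3
  lookup 102.224.0.35: bits 011001101110 walk d0:-→d1:-→d2:-→d3:-→d4:-→d5:H1→d6:-→d7:-→d8:H6→d9:-→d10:-→d11:-→d12:H4 -> H4
  add 178.21.80.0/20 -> H4 at depth 20
  add 178.21.94.0/24 -> H1 at depth 24
  add 102.224.0.0/12 -> H1 at depth 12
  add 178.21.94.176/28 -> H5 at depth 28
  add 178.0.0.0/8 -> H2 at depth 8
  lookup 178.21.91.175: bits 101100100001010101011 walk d0:-→d1:-→d2:-→d3:-→d4:-→d5:-→d6:-→d7:-→d8:H2→d9:-→d10:-→d11:-→d12:-→d13:-→d14:-→d15:-→d16:-→d17:-→d18:-→d19:-→d20:H4→d21:H2 -> H2
  add 102.230.0.0/15 -> H5 at depth 15
  lookup 48.68.134.118: bits 0 walk d0:-→d1:- -> no-route
  add 178.21.94.187/32 -> H4 at depth 32
  add 102.231.15.222/32 -> H3 at depth 32
  lookup 178.21.88.2: bits 101100100001010101011 walk d0:-→d1:-→d2:-→d3:-→d4:-→d5:-→d6:-→d7:-→d8:H2→d9:-→d10:-→d11:-→d12:-→d13:-→d14:-→d15:-→d16:-→d17:-→d18:-→d19:-→d20:H4→d21:H2 -> H2
  add 178.21.0.0/16 -> H4 at depth 16
  - 178.21.0.0/16 clear@16
  lookup 96.0.0.5: bits 01100 walk d0:-→d1:-→d2:-→d3:-→d4:-→d5:H1 -> H1
  lookup 178.21.82.200: bits 10110010000101010101 walk d0:-→d1:-→d2:-→d3:-→d4:-→d5:-→d6:-→d7:-→d8:H2→d9:-→d10:-→d11:-→d12:-→d13:-→d14:-→d15:-→d16:-→d17:-→d18:-→d19:-→d20:H4 -> H4
  lookup 214.171.194.11: bits 1 walk d0:-→d1:- -> no-route
  lookup 178.21.94.176: bits 1011001000010101010111101011 walk d0:-→d1:-→d2:-→d3:-→d4:-→d5:-→d6:-→d7:-→d8:H2→d9:-→d10:-→d11:-→d12:-→d13:-→d14:-→d15:-→d16:-→d17:-→d18:-→d19:-→d20:H4→d21:H2→d22:-→d23:-→d24:H1→d25:-→d26:-→d27:-→d28:H5 -> H5
  - 178.21.80.0/20 clear@20
  add 178.0.0.0/8 -> H6 at depth 8
  add 102.224.0.0/12 -> H3 at depth 12
  lookup 102.231.15.222: bits 01100110111001110000111111011110 walk d0:-→d1:-→d2:-→d3:-→d4:-→d5:H1→d6:-→d7:-→d8:H6→d9:-→d10:-→d11:-→d12:H3→d13:-→d14:-→d15:H5→d16:-→d17:-→d18:-→d19:-→d20:-→d21:-→d22:-→d23:-→d24:-→d25:-→d26:-→d27:-→d28:-→d29:-→d30:-→d31:-→d32:H3 -> H3

== LOOKUPS ==
["H4","H3","H4","H2","no-route","H2","H1","H4","no-route","H5","H3"]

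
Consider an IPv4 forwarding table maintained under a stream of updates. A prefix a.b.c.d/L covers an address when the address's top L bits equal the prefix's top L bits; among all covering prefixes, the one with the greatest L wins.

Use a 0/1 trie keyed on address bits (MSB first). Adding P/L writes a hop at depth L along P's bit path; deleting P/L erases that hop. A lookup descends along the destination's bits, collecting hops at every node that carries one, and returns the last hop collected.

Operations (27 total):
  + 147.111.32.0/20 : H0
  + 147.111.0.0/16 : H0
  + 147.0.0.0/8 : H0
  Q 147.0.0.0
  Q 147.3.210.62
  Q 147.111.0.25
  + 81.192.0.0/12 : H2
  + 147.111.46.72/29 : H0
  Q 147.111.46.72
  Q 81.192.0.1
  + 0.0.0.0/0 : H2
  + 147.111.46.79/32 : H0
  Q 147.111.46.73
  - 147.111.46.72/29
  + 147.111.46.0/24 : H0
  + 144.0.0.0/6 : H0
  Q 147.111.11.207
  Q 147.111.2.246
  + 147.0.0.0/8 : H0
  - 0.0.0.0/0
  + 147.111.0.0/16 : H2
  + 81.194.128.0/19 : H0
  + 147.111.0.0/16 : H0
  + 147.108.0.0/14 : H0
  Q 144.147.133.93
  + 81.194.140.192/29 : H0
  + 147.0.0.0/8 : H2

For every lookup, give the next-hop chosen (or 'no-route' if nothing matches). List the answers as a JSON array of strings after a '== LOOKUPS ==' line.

Trace:
  add 147.111.32.0/20 -> H0 at depth 20
  add 147.111.0.0/16 -> H0 at depth 16
  add 147.0.0.0/8 -> H0 at depth 8
  Q 147.0.0.0: descend 100100110 ; hops seen [H0] ; pick H0
  Q 147.3.210.62: descend 100100110 ; hops seen [H0] ; pick H0
  Q 147.111.0.25: descend 100100110110111100 ; hops seen [H0,H0] ; pick H0
  add 81.192.0.0/12 -> H2 at depth 12
  add 147.111.46.72/29 -> H0 at depth 29
  Q 147.111.46.72: descend 10010011011011110010111001001 ; hops seen [H0,H0,H0,H0] ; pick H0
  Q 81.192.0.1: descend 010100011100 ; hops seen [H2] ; pick H2
  add 0.0.0.0/0 -> H2 at depth 0
  add 147.111.46.79/32 -> H0 at depth 32
  Q 147.111.46.73: descend 10010011011011110010111001001 ; hops seen [H2,H0,H0,H0,H0] ; pick H0
  - 147.111.46.72/29 clear@29
  add 147.111.46.0/24 -> H0 at depth 24
  add 144.0.0.0/6 -> H0 at depth 6
  Q 147.111.11.207: descend 100100110110111100 ; hops seen [H2,H0,H0,H0] ; pick H0
  Q 147.111.2.246: descend 100100110110111100 ; hops seen [H2,H0,H0,H0] ; pick H0
  add 147.0.0.0/8 -> H0 at depth 8
  - 0.0.0.0/0 clear@0
  add 147.111.0.0/16 -> H2 at depth 16
  add 81.194.128.0/19 -> H0 at depth 19
  add 147.111.0.0/16 -> H0 at depth 16
  add 147.108.0.0/14 -> H0 at depth 14
  Q 144.147.133.93: descend 100100 ; hops seen [H0] ; pick H0
  add 81.194.140.192/29 -> H0 at depth 29
  add 147.0.0.0/8 -> H2 at depth 8

== LOOKUPS ==
["H0","H0","H0","H0","H2","H0","H0","H0","H0"]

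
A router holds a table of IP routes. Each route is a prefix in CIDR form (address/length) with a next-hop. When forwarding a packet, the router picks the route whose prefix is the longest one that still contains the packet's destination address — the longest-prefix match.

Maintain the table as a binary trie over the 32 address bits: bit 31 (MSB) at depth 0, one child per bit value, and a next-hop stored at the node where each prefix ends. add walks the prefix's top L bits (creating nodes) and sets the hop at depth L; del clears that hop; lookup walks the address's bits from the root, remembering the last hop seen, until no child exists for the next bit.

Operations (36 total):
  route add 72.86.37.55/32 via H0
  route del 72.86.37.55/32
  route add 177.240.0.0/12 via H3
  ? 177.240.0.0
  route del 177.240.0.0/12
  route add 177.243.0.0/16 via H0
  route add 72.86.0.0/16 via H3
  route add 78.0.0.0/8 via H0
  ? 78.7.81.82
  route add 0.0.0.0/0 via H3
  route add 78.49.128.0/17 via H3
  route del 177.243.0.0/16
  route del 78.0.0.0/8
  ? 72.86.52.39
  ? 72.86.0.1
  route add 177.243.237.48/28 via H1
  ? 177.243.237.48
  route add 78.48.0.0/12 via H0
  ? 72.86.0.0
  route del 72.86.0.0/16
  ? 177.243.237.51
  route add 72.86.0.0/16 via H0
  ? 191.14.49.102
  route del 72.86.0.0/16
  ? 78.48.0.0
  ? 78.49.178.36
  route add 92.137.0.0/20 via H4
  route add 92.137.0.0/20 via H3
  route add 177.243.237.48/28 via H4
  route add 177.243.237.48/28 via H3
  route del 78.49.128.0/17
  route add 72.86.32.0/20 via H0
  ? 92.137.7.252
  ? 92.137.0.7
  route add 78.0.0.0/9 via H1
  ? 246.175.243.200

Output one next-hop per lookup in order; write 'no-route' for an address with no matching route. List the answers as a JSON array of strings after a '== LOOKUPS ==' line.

Trace:
  add 72.86.37.55/32 -> H0 at depth 32
  del 72.86.37.55/32 (clear depth 32)
  add 177.240.0.0/12 -> H3 at depth 12
  ? 177.240.0.0  path d0:-→d1:-→d2:-→d3:-→d4:-→d5:-→d6:-→d7:-→d8:-→d9:-→d10:-→d11:-→d12:H3  best=H3
  del 177.240.0.0/12 (clear depth 12)
  add 177.243.0.0/16 -> H0 at depth 16
  add 72.86.0.0/16 -> H3 at depth 16
  add 78.0.0.0/8 -> H0 at depth 8
  ? 78.7.81.82  path d0:-→d1:-→d2:-→d3:-→d4:-→d5:-→d6:-→d7:-→d8:H0  best=H0
  add 0.0.0.0/0 -> H3 at depth 0
  add 78.49.128.0/17 -> H3 at depth 17
  del 177.243.0.0/16 (clear depth 16)
  del 78.0.0.0/8 (clear depth 8)
  ? 72.86.52.39  path d0:H3→d1:-→d2:-→d3:-→d4:-→d5:-→d6:-→d7:-→d8:-→d9:-→d10:-→d11:-→d12:-→d13:-→d14:-→d15:-→d16:H3→d17:-→d18:-→d19:-  best=H3
  ? 72.86.0.1  path d0:H3→d1:-→d2:-→d3:-→d4:-→d5:-→d6:-→d7:-→d8:-→d9:-→d10:-→d11:-→d12:-→d13:-→d14:-→d15:-→d16:H3→d17:-→d18:-  best=H3
  add 177.243.237.48/28 -> H1 at depth 28
  ? 177.243.237.48  path d0:H3→d1:-→d2:-→d3:-→d4:-→d5:-→d6:-→d7:-→d8:-→d9:-→d10:-→d11:-→d12:-→d13:-→d14:-→d15:-→d16:-→d17:-→d18:-→d19:-→d20:-→d21:-→d22:-→d23:-→d24:-→d25:-→d26:-→d27:-→d28:H1  best=H1
  add 78.48.0.0/12 -> H0 at depth 12
  ? 72.86.0.0  path d0:H3→d1:-→d2:-→d3:-→d4:-→d5:-→d6:-→d7:-→d8:-→d9:-→d10:-→d11:-→d12:-→d13:-→d14:-→d15:-→d16:H3→d17:-→d18:-  best=H3
  del 72.86.0.0/16 (clear depth 16)
  ? 177.243.237.51  path d0:H3→d1:-→d2:-→d3:-→d4:-→d5:-→d6:-→d7:-→d8:-→d9:-→d10:-→d11:-→d12:-→d13:-→d14:-→d15:-→d16:-→d17:-→d18:-→d19:-→d20:-→d21:-→d22:-→d23:-→d24:-→d25:-→d26:-→d27:-→d28:H1  best=H1
  add 72.86.0.0/16 -> H0 at depth 16
  ? 191.14.49.102  path d0:H3→d1:-→d2:-→d3:-→d4:-  best=H3
  del 72.86.0.0/16 (clear depth 16)
  ? 78.48.0.0  path d0:H3→d1:-→d2:-→d3:-→d4:-→d5:-→d6:-→d7:-→d8:-→d9:-→d10:-→d11:-→d12:H0→d13:-→d14:-→d15:-  best=H0
  ? 78.49.178.36  path d0:H3→d1:-→d2:-→d3:-→d4:-→d5:-→d6:-→d7:-→d8:-→d9:-→d10:-→d11:-→d12:H0→d13:-→d14:-→d15:-→d16:-→d17:H3  best=H3
  add 92.137.0.0/20 -> H4 at depth 20
  add 92.137.0.0/20 -> H3 at depth 20
  add 177.243.237.48/28 -> H4 at depth 28
  add 177.243.237.48/28 -> H3 at depth 28
  del 78.49.128.0/17 (clear depth 17)
  add 72.86.32.0/20 -> H0 at depth 20
  ? 92.137.7.252  path d0:H3→d1:-→d2:-→d3:-→d4:-→d5:-→d6:-→d7:-→d8:-→d9:-→d10:-→d11:-→d12:-→d13:-→d14:-→d15:-→d16:-→d17:-→d18:-→d19:-→d20:H3  best=H3
  ? 92.137.0.7  path d0:H3→d1:-→d2:-→d3:-→d4:-→d5:-→d6:-→d7:-→d8:-→d9:-→d10:-→d11:-→d12:-→d13:-→d14:-→d15:-→d16:-→d17:-→d18:-→d19:-→d20:H3  best=H3
  add 78.0.0.0/9 -> H1 at depth 9
  ? 246.175.243.200  path d0:H3→d1:-  best=H3

== LOOKUPS ==
["H3","H0","H3","H3","H1","H3","H1","H3","H0","H3","H3","H3","H3"]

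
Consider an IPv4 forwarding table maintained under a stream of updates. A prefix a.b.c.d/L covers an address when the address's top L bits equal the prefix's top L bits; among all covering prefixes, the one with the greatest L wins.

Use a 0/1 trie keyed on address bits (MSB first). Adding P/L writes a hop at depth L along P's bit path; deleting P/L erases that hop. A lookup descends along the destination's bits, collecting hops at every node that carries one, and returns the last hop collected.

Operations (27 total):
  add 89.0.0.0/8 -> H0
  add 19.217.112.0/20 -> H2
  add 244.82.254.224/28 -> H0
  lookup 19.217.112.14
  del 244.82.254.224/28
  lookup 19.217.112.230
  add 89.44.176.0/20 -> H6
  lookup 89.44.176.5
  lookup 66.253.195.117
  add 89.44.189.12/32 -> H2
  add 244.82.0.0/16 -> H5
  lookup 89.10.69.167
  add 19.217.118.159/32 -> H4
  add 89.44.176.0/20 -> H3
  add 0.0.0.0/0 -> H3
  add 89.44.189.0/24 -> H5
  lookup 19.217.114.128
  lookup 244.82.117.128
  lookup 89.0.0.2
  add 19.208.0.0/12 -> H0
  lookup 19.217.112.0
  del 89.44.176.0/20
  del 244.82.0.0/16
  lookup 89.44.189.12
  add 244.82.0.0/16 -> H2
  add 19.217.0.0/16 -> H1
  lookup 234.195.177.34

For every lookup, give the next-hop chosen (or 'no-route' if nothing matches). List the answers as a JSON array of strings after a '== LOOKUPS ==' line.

Trace:
  + 89.0.0.0/8 (H0) depth=8
  + 19.217.112.0/20 (H2) depth=20
  + 244.82.254.224/28 (H0) depth=28
  Q 19.217.112.14: descend 00010011110110010111 ; hops seen [H2] ; pick H2
  - 244.82.254.224/28 clear@28
  Q 19.217.112.230: descend 00010011110110010111 ; hops seen [H2] ; pick H2
  + 89.44.176.0/20 (H6) depth=20
  Q 89.44.176.5: descend 01011001001011001011 ; hops seen [H0,H6] ; pick H6
  Q 66.253.195.117: descend 010 ; hops seen [∅] ; pick no-route
  + 89.44.189.12/32 (H2) depth=32
  + 244.82.0.0/16 (H5) depth=16
  Q 89.10.69.167: descend 0101100100 ; hops seen [H0] ; pick H0
  + 19.217.118.159/32 (H4) depth=32
  + 89.44.176.0/20 (H3) depth=20
  + 0.0.0.0/0 (H3) depth=0
  + 89.44.189.0/24 (H5) depth=24
  Q 19.217.114.128: descend 000100111101100101110 ; hops seen [H3,H2] ; pick H2
  Q 244.82.117.128: descend 1111010001010010 ; hops seen [H3,H5] ; pick H5
  Q 89.0.0.2: descend 0101100100 ; hops seen [H3,H0] ; pick H0
  + 19.208.0.0/12 (H0) depth=12
  Q 19.217.112.0: descend 000100111101100101110 ; hops seen [H3,H0,H2] ; pick H2
  - 89.44.176.0/20 clear@20
  - 244.82.0.0/16 clear@16
  Q 89.44.189.12: descend 01011001001011001011110100001100 ; hops seen [H3,H0,H5,H2] ; pick H2
  + 244.82.0.0/16 (H2) depth=16
  + 19.217.0.0/16 (H1) depth=16
  Q 234.195.177.34: descend 111 ; hops seen [H3] ; pick H3

== LOOKUPS ==
["H2","H2","H6","no-route","H0","H2","H5","H0","H2","H2","H3"]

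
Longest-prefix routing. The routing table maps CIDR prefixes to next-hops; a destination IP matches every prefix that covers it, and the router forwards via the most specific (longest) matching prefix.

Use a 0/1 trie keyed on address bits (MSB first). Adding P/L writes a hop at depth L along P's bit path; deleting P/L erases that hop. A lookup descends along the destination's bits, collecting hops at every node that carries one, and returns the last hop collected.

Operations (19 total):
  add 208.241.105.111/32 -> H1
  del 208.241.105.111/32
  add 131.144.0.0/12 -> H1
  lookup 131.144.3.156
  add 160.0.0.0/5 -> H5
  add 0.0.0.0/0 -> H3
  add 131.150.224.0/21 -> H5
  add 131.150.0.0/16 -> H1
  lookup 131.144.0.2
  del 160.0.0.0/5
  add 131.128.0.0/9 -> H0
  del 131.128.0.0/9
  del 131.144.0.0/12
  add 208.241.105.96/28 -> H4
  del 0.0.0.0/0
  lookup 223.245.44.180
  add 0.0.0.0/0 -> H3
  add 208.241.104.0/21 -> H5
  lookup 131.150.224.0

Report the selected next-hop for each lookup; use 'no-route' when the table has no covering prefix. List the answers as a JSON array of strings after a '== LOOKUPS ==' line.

Process each operation:
  + 208.241.105.111/32 (H1) depth=32
  - 208.241.105.111/32 clear@32
  + 131.144.0.0/12 (H1) depth=12
  Q 131.144.3.156: descend 100000111001 ; hops seen [H1] ; pick H1
  + 160.0.0.0/5 (H5) depth=5
  + 0.0.0.0/0 (H3) depth=0
  + 131.150.224.0/21 (H5) depth=21
  + 131.150.0.0/16 (H1) depth=16
  Q 131.144.0.2: descend 1000001110010 ; hops seen [H3,H1] ; pick H1
  - 160.0.0.0/5 clear@5
  + 131.128.0.0/9 (H0) depth=9
  - 131.128.0.0/9 clear@9
  - 131.144.0.0/12 clear@12
  + 208.241.105.96/28 (H4) depth=28
  - 0.0.0.0/0 clear@0
  Q 223.245.44.180: descend 1101 ; hops seen [∅] ; pick no-route
  + 0.0.0.0/0 (H3) depth=0
  + 208.241.104.0/21 (H5) depth=21
  Q 131.150.224.0: descend 100000111001011011100 ; hops seen [H3,H1,H5] ; pick H5

== LOOKUPS ==
["H1","H1","no-route","H5"]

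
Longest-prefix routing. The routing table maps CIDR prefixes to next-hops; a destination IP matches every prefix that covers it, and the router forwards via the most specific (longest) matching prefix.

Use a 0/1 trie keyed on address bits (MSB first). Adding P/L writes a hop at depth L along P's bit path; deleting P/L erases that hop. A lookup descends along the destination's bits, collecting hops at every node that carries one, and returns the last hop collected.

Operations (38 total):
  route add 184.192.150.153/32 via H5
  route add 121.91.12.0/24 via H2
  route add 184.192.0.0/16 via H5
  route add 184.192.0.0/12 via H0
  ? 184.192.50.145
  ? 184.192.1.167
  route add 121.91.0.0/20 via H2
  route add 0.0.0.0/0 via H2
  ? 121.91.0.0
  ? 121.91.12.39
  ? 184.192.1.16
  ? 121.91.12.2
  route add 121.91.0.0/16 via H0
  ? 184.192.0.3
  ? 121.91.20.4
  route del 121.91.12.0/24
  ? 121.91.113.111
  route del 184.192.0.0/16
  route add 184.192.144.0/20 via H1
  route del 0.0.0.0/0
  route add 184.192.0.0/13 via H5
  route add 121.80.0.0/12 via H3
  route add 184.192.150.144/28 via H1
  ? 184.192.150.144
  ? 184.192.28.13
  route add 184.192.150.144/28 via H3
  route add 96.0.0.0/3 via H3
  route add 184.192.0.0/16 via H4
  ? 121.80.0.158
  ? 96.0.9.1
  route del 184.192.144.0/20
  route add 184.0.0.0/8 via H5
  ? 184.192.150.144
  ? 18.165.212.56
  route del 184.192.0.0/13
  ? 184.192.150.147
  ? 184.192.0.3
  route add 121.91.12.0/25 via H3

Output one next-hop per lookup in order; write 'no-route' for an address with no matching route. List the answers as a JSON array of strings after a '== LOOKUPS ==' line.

Trace:
  + 184.192.150.153/32 (H5) depth=32
  + 121.91.12.0/24 (H2) depth=24
  + 184.192.0.0/16 (H5) depth=16
  + 184.192.0.0/12 (H0) depth=12
  lookup 184.192.50.145: bits 1011100011000000 walk d0:-→d1:-→d2:-→d3:-→d4:-→d5:-→d6:-→d7:-→d8:-→d9:-→d10:-→d11:-→d12:H0→d13:-→d14:-→d15:-→d16:H5 -> H5
  lookup 184.192.1.167: bits 1011100011000000 walk d0:-→d1:-→d2:-→d3:-→d4:-→d5:-→d6:-→d7:-→d8:-→d9:-→d10:-→d11:-→d12:H0→d13:-→d14:-→d15:-→d16:H5 -> H5
  + 121.91.0.0/20 (H2) depth=20
  + 0.0.0.0/0 (H2) depth=0
  lookup 121.91.0.0: bits 01111001010110110000 walk d0:H2→d1:-→d2:-→d3:-→d4:-→d5:-→d6:-→d7:-→d8:-→d9:-→d10:-→d11:-→d12:-→d13:-→d14:-→d15:-→d16:-→d17:-→d18:-→d19:-→d20:H2 -> H2
  lookup 121.91.12.39: bits 011110010101101100001100 walk d0:H2→d1:-→d2:-→d3:-→d4:-→d5:-→d6:-→d7:-→d8:-→d9:-→d10:-→d11:-→d12:-→d13:-→d14:-→d15:-→d16:-→d17:-→d18:-→d19:-→d20:H2→d21:-→d22:-→d23:-→d24:H2 -> H2
  lookup 184.192.1.16: bits 1011100011000000 walk d0:H2→d1:-→d2:-→d3:-→d4:-→d5:-→d6:-→d7:-→d8:-→d9:-→d10:-→d11:-→d12:H0→d13:-→d14:-→d15:-→d16:H5 -> H5
  lookup 121.91.12.2: bits 011110010101101100001100 walk d0:H2→d1:-→d2:-→d3:-→d4:-→d5:-→d6:-→d7:-→d8:-→d9:-→d10:-→d11:-→d12:-→d13:-→d14:-→d15:-→d16:-→d17:-→d18:-→d19:-→d20:H2→d21:-→d22:-→d23:-→d24:H2 -> H2
  + 121.91.0.0/16 (H0) depth=16
  lookup 184.192.0.3: bits 1011100011000000 walk d0:H2→d1:-→d2:-→d3:-→d4:-→d5:-→d6:-→d7:-→d8:-→d9:-→d10:-→d11:-→d12:H0→d13:-→d14:-→d15:-→d16:H5 -> H5
  lookup 121.91.20.4: bits 0111100101011011000 walk d0:H2→d1:-→d2:-→d3:-→d4:-→d5:-→d6:-→d7:-→d8:-→d9:-→d10:-→d11:-→d12:-→d13:-→d14:-→d15:-→d16:H0→d17:-→d18:-→d19:- -> H0
  - 121.91.12.0/24 clear@24
  lookup 121.91.113.111: bits 01111001010110110 walk d0:H2→d1:-→d2:-→d3:-→d4:-→d5:-→d6:-→d7:-→d8:-→d9:-→d10:-→d11:-→d12:-→d13:-→d14:-→d15:-→d16:H0→d17:- -> H0
  - 184.192.0.0/16 clear@16
  + 184.192.144.0/20 (H1) depth=20
  - 0.0.0.0/0 clear@0
  + 184.192.0.0/13 (H5) depth=13
  + 121.80.0.0/12 (H3) depth=12
  + 184.192.150.144/28 (H1) depth=28
  lookup 184.192.150.144: bits 1011100011000000100101101001 walk d0:-→d1:-→d2:-→d3:-→d4:-→d5:-→d6:-→d7:-→d8:-→d9:-→d10:-→d11:-→d12:H0→d13:H5→d14:-→d15:-→d16:-→d17:-→d18:-→d19:-→d20:H1→d21:-→d22:-→d23:-→d24:-→d25:-→d26:-→d27:-→d28:H1 -> H1
  lookup 184.192.28.13: bits 1011100011000000 walk d0:-→d1:-→d2:-→d3:-→d4:-→d5:-→d6:-→d7:-→d8:-→d9:-→d10:-→d11:-→d12:H0→d13:H5→d14:-→d15:-→d16:- -> H5
  + 184.192.150.144/28 (H3) depth=28
  + 96.0.0.0/3 (H3) depth=3
  + 184.192.0.0/16 (H4) depth=16
  lookup 121.80.0.158: bits 011110010101 walk d0:-→d1:-→d2:-→d3:H3→d4:-→d5:-→d6:-→d7:-→d8:-→d9:-→d10:-→d11:-→d12:H3 -> H3
  lookup 96.0.9.1: bits 011 walk d0:-→d1:-→d2:-→d3:H3 -> H3
  - 184.192.144.0/20 clear@20
  + 184.0.0.0/8 (H5) depth=8
  lookup 184.192.150.144: bits 1011100011000000100101101001 walk d0:-→d1:-→d2:-→d3:-→d4:-→d5:-→d6:-→d7:-→d8:H5→d9:-→d10:-→d11:-→d12:H0→d13:H5→d14:-→d15:-→d16:H4→d17:-→d18:-→d19:-→d20:-→d21:-→d22:-→d23:-→d24:-→d25:-→d26:-→d27:-→d28:H3 -> H3
  lookup 18.165.212.56: bits 0 walk d0:-→d1:- -> no-route
  - 184.192.0.0/13 clear@13
  lookup 184.192.150.147: bits 1011100011000000100101101001 walk d0:-→d1:-→d2:-→d3:-→d4:-→d5:-→d6:-→d7:-→d8:H5→d9:-→d10:-→d11:-→d12:H0→d13:-→d14:-→d15:-→d16:H4→d17:-→d18:-→d19:-→d20:-→d21:-→d22:-→d23:-→d24:-→d25:-→d26:-→d27:-→d28:H3 -> H3
  lookup 184.192.0.3: bits 1011100011000000 walk d0:-→d1:-→d2:-→d3:-→d4:-→d5:-→d6:-→d7:-→d8:H5→d9:-→d10:-→d11:-→d12:H0→d13:-→d14:-→d15:-→d16:H4 -> H4
  + 121.91.12.0/25 (H3) depth=25

== LOOKUPS ==
["H5","H5","H2","H2","H5","H2","H5","H0","H0","H1","H5","H3","H3","H3","no-route","H3","H4"]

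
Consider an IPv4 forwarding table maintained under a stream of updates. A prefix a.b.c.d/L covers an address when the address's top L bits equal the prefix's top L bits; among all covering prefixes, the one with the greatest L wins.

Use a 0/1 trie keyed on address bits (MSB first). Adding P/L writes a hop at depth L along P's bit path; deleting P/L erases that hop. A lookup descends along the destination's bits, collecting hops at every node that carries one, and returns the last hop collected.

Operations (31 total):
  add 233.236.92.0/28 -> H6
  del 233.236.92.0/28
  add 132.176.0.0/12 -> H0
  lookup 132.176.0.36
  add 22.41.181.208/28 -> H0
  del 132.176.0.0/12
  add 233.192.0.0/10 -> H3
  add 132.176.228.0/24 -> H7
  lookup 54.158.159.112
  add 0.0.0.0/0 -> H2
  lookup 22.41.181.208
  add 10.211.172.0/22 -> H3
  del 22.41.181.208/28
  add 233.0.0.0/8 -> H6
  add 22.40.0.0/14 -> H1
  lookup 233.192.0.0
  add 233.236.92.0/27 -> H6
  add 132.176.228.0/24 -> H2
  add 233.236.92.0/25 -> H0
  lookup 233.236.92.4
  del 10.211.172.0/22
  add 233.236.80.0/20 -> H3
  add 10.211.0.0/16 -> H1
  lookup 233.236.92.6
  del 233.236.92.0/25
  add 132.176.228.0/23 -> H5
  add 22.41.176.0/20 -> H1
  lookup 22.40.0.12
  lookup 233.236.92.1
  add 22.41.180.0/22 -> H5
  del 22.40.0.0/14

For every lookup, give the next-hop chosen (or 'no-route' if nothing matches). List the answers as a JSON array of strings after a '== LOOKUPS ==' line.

Trace:
  + 233.236.92.0/28 (H6) depth=28
  - 233.236.92.0/28 clear@28
  + 132.176.0.0/12 (H0) depth=12
  Q 132.176.0.36: descend 100001001011 ; hops seen [H0] ; pick H0
  + 22.41.181.208/28 (H0) depth=28
  - 132.176.0.0/12 clear@12
  + 233.192.0.0/10 (H3) depth=10
  + 132.176.228.0/24 (H7) depth=24
  Q 54.158.159.112: descend 00 ; hops seen [∅] ; pick no-route
  + 0.0.0.0/0 (H2) depth=0
  Q 22.41.181.208: descend 0001011000101001101101011101 ; hops seen [H2,H0] ; pick H0
  + 10.211.172.0/22 (H3) depth=22
  - 22.41.181.208/28 clear@28
  + 233.0.0.0/8 (H6) depth=8
  + 22.40.0.0/14 (H1) depth=14
  Q 233.192.0.0: descend 1110100111 ; hops seen [H2,H6,H3] ; pick H3
  + 233.236.92.0/27 (H6) depth=27
  + 132.176.228.0/24 (H2) depth=24
  + 233.236.92.0/25 (H0) depth=25
  Q 233.236.92.4: descend 1110100111101100010111000000 ; hops seen [H2,H6,H3,H0,H6] ; pick H6
  - 10.211.172.0/22 clear@22
  + 233.236.80.0/20 (H3) depth=20
  + 10.211.0.0/16 (H1) depth=16
  Q 233.236.92.6: descend 1110100111101100010111000000 ; hops seen [H2,H6,H3,H3,H0,H6] ; pick H6
  - 233.236.92.0/25 clear@25
  + 132.176.228.0/23 (H5) depth=23
  + 22.41.176.0/20 (H1) depth=20
  Q 22.40.0.12: descend 000101100010100 ; hops seen [H2,H1] ; pick H1
  Q 233.236.92.1: descend 1110100111101100010111000000 ; hops seen [H2,H6,H3,H3,H6] ; pick H6
  + 22.41.180.0/22 (H5) depth=22
  - 22.40.0.0/14 clear@14

== LOOKUPS ==
["H0","no-route","H0","H3","H6","H6","H1","H6"]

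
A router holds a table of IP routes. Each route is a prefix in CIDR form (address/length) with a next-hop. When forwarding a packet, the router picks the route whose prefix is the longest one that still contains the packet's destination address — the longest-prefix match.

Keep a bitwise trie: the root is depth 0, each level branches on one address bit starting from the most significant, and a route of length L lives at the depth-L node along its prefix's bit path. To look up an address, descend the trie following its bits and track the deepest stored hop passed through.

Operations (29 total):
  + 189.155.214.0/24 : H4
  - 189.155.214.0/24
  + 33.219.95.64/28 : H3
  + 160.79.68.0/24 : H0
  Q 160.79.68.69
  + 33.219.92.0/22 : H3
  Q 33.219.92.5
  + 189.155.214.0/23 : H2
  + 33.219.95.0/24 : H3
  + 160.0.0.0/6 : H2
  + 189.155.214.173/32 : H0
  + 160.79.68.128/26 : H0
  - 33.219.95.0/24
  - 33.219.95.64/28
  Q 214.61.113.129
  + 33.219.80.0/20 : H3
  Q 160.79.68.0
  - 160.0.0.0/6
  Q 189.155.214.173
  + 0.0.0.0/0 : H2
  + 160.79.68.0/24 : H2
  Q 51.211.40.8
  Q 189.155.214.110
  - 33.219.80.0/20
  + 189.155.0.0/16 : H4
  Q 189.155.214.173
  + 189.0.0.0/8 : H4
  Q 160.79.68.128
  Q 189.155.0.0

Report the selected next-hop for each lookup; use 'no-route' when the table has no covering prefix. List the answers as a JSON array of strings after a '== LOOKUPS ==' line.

Process each operation:
  add 189.155.214.0/24 -> H4 at depth 24
  - 189.155.214.0/24 clear@24
  add 33.219.95.64/28 -> H3 at depth 28
  add 160.79.68.0/24 -> H0 at depth 24
  ? 160.79.68.69  path d0:-→d1:-→d2:-→d3:-→d4:-→d5:-→d6:-→d7:-→d8:-→d9:-→d10:-→d11:-→d12:-→d13:-→d14:-→d15:-→d16:-→d17:-→d18:-→d19:-→d20:-→d21:-→d22:-→d23:-→d24:H0  best=H0
  add 33.219.92.0/22 -> H3 at depth 22
  ? 33.219.92.5  path d0:-→d1:-→d2:-→d3:-→d4:-→d5:-→d6:-→d7:-→d8:-→d9:-→d10:-→d11:-→d12:-→d13:-→d14:-→d15:-→d16:-→d17:-→d18:-→d19:-→d20:-→d21:-→d22:H3  best=H3
  add 189.155.214.0/23 -> H2 at depth 23
  add 33.219.95.0/24 -> H3 at depth 24
  add 160.0.0.0/6 -> H2 at depth 6
  add 189.155.214.173/32 -> H0 at depth 32
  add 160.79.68.128/26 -> H0 at depth 26
  - 33.219.95.0/24 clear@24
  - 33.219.95.64/28 clear@28
  ? 214.61.113.129  path d0:-→d1:-  best=no-route
  add 33.219.80.0/20 -> H3 at depth 20
  ? 160.79.68.0  path d0:-→d1:-→d2:-→d3:-→d4:-→d5:-→d6:H2→d7:-→d8:-→d9:-→d10:-→d11:-→d12:-→d13:-→d14:-→d15:-→d16:-→d17:-→d18:-→d19:-→d20:-→d21:-→d22:-→d23:-→d24:H0  best=H0
  - 160.0.0.0/6 clear@6
  ? 189.155.214.173  path d0:-→d1:-→d2:-→d3:-→d4:-→d5:-→d6:-→d7:-→d8:-→d9:-→d10:-→d11:-→d12:-→d13:-→d14:-→d15:-→d16:-→d17:-→d18:-→d19:-→d20:-→d21:-→d22:-→d23:H2→d24:-→d25:-→d26:-→d27:-→d28:-→d29:-→d30:-→d31:-→d32:H0  best=H0
  add 0.0.0.0/0 -> H2 at depth 0
  add 160.79.68.0/24 -> H2 at depth 24
  ? 51.211.40.8  path d0:H2→d1:-→d2:-→d3:-  best=H2
  ? 189.155.214.110  path d0:H2→d1:-→d2:-→d3:-→d4:-→d5:-→d6:-→d7:-→d8:-→d9:-→d10:-→d11:-→d12:-→d13:-→d14:-→d15:-→d16:-→d17:-→d18:-→d19:-→d20:-→d21:-→d22:-→d23:H2→d24:-  best=H2
  - 33.219.80.0/20 clear@20
  add 189.155.0.0/16 -> H4 at depth 16
  ? 189.155.214.173  path d0:H2→d1:-→d2:-→d3:-→d4:-→d5:-→d6:-→d7:-→d8:-→d9:-→d10:-→d11:-→d12:-→d13:-→d14:-→d15:-→d16:H4→d17:-→d18:-→d19:-→d20:-→d21:-→d22:-→d23:H2→d24:-→d25:-→d26:-→d27:-→d28:-→d29:-→d30:-→d31:-→d32:H0  best=H0
  add 189.0.0.0/8 -> H4 at depth 8
  ? 160.79.68.128  path d0:H2→d1:-→d2:-→d3:-→d4:-→d5:-→d6:-→d7:-→d8:-→d9:-→d10:-→d11:-→d12:-→d13:-→d14:-→d15:-→d16:-→d17:-→d18:-→d19:-→d20:-→d21:-→d22:-→d23:-→d24:H2→d25:-→d26:H0  best=H0
  ? 189.155.0.0  path d0:H2→d1:-→d2:-→d3:-→d4:-→d5:-→d6:-→d7:-→d8:H4→d9:-→d10:-→d11:-→d12:-→d13:-→d14:-→d15:-→d16:H4  best=H4

== LOOKUPS ==
["H0","H3","no-route","H0","H0","H2","H2","H0","H0","H4"]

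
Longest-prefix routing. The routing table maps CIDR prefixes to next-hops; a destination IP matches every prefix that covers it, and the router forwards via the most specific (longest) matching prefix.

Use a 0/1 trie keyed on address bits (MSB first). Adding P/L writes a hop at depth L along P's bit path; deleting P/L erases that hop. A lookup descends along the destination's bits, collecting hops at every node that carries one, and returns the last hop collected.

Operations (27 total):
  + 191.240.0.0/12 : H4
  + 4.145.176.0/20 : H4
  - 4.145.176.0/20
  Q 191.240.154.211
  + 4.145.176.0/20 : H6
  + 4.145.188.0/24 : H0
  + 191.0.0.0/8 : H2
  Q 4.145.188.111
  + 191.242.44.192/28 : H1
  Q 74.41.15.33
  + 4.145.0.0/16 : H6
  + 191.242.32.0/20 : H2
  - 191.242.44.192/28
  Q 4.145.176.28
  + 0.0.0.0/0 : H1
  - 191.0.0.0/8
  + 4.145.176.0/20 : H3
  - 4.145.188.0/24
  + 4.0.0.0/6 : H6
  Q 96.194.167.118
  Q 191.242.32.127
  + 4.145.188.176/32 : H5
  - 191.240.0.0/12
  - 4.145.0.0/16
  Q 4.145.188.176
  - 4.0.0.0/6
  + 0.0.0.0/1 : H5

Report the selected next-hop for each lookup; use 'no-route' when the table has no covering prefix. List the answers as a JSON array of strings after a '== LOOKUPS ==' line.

Trace:
  + 191.240.0.0/12 (H4) depth=12
  + 4.145.176.0/20 (H4) depth=20
  - 4.145.176.0/20 clear@20
  lookup 191.240.154.211: bits 101111111111 walk d0:-→d1:-→d2:-→d3:-→d4:-→d5:-→d6:-→d7:-→d8:-→d9:-→d10:-→d11:-→d12:H4 -> H4
  + 4.145.176.0/20 (H6) depth=20
  + 4.145.188.0/24 (H0) depth=24
  + 191.0.0.0/8 (H2) depth=8
  lookup 4.145.188.111: bits 000001001001000110111100 walk d0:-→d1:-→d2:-→d3:-→d4:-→d5:-→d6:-→d7:-→d8:-→d9:-→d10:-→d11:-→d12:-→d13:-→d14:-→d15:-→d16:-→d17:-→d18:-→d19:-→d20:H6→d21:-→d22:-→d23:-→d24:H0 -> H0
  + 191.242.44.192/28 (H1) depth=28
  lookup 74.41.15.33: bits 0 walk d0:-→d1:- -> no-route
  + 4.145.0.0/16 (H6) depth=16
  + 191.242.32.0/20 (H2) depth=20
  - 191.242.44.192/28 clear@28
  lookup 4.145.176.28: bits 00000100100100011011 walk d0:-→d1:-→d2:-→d3:-→d4:-→d5:-→d6:-→d7:-→d8:-→d9:-→d10:-→d11:-→d12:-→d13:-→d14:-→d15:-→d16:H6→d17:-→d18:-→d19:-→d20:H6 -> H6
  + 0.0.0.0/0 (H1) depth=0
  - 191.0.0.0/8 clear@8
  + 4.145.176.0/20 (H3) depth=20
  - 4.145.188.0/24 clear@24
  + 4.0.0.0/6 (H6) depth=6
  lookup 96.194.167.118: bits 0 walk d0:H1→d1:- -> H1
  lookup 191.242.32.127: bits 10111111111100100010 walk d0:H1→d1:-→d2:-→d3:-→d4:-→d5:-→d6:-→d7:-→d8:-→d9:-→d10:-→d11:-→d12:H4→d13:-→d14:-→d15:-→d16:-→d17:-→d18:-→d19:-→d20:H2 -> H2
  + 4.145.188.176/32 (H5) depth=32
  - 191.240.0.0/12 clear@12
  - 4.145.0.0/16 clear@16
  lookup 4.145.188.176: bits 00000100100100011011110010110000 walk d0:H1→d1:-→d2:-→d3:-→d4:-→d5:-→d6:H6→d7:-→d8:-→d9:-→d10:-→d11:-→d12:-→d13:-→d14:-→d15:-→d16:-→d17:-→d18:-→d19:-→d20:H3→d21:-→d22:-→d23:-→d24:-→d25:-→d26:-→d27:-→d28:-→d29:-→d30:-→d31:-→d32:H5 -> H5
  - 4.0.0.0/6 clear@6
  + 0.0.0.0/1 (H5) depth=1

== LOOKUPS ==
["H4","H0","no-route","H6","H1","H2","H5"]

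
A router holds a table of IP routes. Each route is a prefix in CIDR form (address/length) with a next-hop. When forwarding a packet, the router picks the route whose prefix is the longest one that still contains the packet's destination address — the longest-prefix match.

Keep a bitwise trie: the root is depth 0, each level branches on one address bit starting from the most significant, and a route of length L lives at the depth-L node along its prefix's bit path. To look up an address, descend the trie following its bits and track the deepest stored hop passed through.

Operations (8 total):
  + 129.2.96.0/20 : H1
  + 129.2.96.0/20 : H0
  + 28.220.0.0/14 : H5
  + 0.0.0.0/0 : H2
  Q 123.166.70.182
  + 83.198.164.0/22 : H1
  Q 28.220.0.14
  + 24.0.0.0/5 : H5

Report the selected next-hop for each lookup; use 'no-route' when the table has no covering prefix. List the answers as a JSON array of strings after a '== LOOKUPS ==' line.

Process each operation:
  + 129.2.96.0/20 (H1) depth=20
  + 129.2.96.0/20 (H0) depth=20
  + 28.220.0.0/14 (H5) depth=14
  + 0.0.0.0/0 (H2) depth=0
  lookup 123.166.70.182: bits 0 walk d0:H2→d1:- -> H2
  + 83.198.164.0/22 (H1) depth=22
  lookup 28.220.0.14: bits 00011100110111 walk d0:H2→d1:-→d2:-→d3:-→d4:-→d5:-→d6:-→d7:-→d8:-→d9:-→d10:-→d11:-→d12:-→d13:-→d14:H5 -> H5
  + 24.0.0.0/5 (H5) depth=5

== LOOKUPS ==
["H2","H5"]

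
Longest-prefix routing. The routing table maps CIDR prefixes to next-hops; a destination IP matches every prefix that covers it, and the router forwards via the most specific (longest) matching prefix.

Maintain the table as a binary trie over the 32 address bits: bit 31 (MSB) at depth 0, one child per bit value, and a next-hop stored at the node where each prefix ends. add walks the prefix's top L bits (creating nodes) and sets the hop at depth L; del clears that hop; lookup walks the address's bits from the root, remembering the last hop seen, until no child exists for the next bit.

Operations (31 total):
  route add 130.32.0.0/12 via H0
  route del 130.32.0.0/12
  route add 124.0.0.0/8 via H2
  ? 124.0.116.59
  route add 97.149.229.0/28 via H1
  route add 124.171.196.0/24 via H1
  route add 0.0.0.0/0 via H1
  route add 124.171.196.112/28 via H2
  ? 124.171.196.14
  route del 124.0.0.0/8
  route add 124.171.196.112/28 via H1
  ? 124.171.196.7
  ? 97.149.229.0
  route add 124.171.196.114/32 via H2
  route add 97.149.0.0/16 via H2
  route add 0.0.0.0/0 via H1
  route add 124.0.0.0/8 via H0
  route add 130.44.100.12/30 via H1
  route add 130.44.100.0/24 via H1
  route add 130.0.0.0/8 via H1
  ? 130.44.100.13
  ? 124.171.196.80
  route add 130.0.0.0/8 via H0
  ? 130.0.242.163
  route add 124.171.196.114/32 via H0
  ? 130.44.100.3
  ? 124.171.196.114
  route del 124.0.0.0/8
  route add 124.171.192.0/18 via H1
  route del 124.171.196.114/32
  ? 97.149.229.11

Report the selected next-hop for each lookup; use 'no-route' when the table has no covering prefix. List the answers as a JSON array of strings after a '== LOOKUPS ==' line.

Process each operation:
  + 130.32.0.0/12 (H0) depth=12
  del 130.32.0.0/12 (clear depth 12)
  + 124.0.0.0/8 (H2) depth=8
  ? 124.0.116.59  path d0:-→d1:-→d2:-→d3:-→d4:-→d5:-→d6:-→d7:-→d8:H2  best=H2
  + 97.149.229.0/28 (H1) depth=28
  + 124.171.196.0/24 (H1) depth=24
  + 0.0.0.0/0 (H1) depth=0
  + 124.171.196.112/28 (H2) depth=28
  ? 124.171.196.14  path d0:H1→d1:-→d2:-→d3:-→d4:-→d5:-→d6:-→d7:-→d8:H2→d9:-→d10:-→d11:-→d12:-→d13:-→d14:-→d15:-→d16:-→d17:-→d18:-→d19:-→d20:-→d21:-→d22:-→d23:-→d24:H1→d25:-  best=H1
  del 124.0.0.0/8 (clear depth 8)
  + 124.171.196.112/28 (H1) depth=28
  ? 124.171.196.7  path d0:H1→d1:-→d2:-→d3:-→d4:-→d5:-→d6:-→d7:-→d8:-→d9:-→d10:-→d11:-→d12:-→d13:-→d14:-→d15:-→d16:-→d17:-→d18:-→d19:-→d20:-→d21:-→d22:-→d23:-→d24:H1→d25:-  best=H1
  ? 97.149.229.0  path d0:H1→d1:-→d2:-→d3:-→d4:-→d5:-→d6:-→d7:-→d8:-→d9:-→d10:-→d11:-→d12:-→d13:-→d14:-→d15:-→d16:-→d17:-→d18:-→d19:-→d20:-→d21:-→d22:-→d23:-→d24:-→d25:-→d26:-→d27:-→d28:H1  best=H1
  + 124.171.196.114/32 (H2) depth=32
  + 97.149.0.0/16 (H2) depth=16
  + 0.0.0.0/0 (H1) depth=0
  + 124.0.0.0/8 (H0) depth=8
  + 130.44.100.12/30 (H1) depth=30
  + 130.44.100.0/24 (H1) depth=24
  + 130.0.0.0/8 (H1) depth=8
  ? 130.44.100.13  path d0:H1→d1:-→d2:-→d3:-→d4:-→d5:-→d6:-→d7:-→d8:H1→d9:-→d10:-→d11:-→d12:-→d13:-→d14:-→d15:-→d16:-→d17:-→d18:-→d19:-→d20:-→d21:-→d22:-→d23:-→d24:H1→d25:-→d26:-→d27:-→d28:-→d29:-→d30:H1  best=H1
  ? 124.171.196.80  path d0:H1→d1:-→d2:-→d3:-→d4:-→d5:-→d6:-→d7:-→d8:H0→d9:-→d10:-→d11:-→d12:-→d13:-→d14:-→d15:-→d16:-→d17:-→d18:-→d19:-→d20:-→d21:-→d22:-→d23:-→d24:H1→d25:-→d26:-  best=H1
  + 130.0.0.0/8 (H0) depth=8
  ? 130.0.242.163  path d0:H1→d1:-→d2:-→d3:-→d4:-→d5:-→d6:-→d7:-→d8:H0→d9:-→d10:-  best=H0
  + 124.171.196.114/32 (H0) depth=32
  ? 130.44.100.3  path d0:H1→d1:-→d2:-→d3:-→d4:-→d5:-→d6:-→d7:-→d8:H0→d9:-→d10:-→d11:-→d12:-→d13:-→d14:-→d15:-→d16:-→d17:-→d18:-→d19:-→d20:-→d21:-→d22:-→d23:-→d24:H1→d25:-→d26:-→d27:-→d28:-  best=H1
  ? 124.171.196.114  path d0:H1→d1:-→d2:-→d3:-→d4:-→d5:-→d6:-→d7:-→d8:H0→d9:-→d10:-→d11:-→d12:-→d13:-→d14:-→d15:-→d16:-→d17:-→d18:-→d19:-→d20:-→d21:-→d22:-→d23:-→d24:H1→d25:-→d26:-→d27:-→d28:H1→d29:-→d30:-→d31:-→d32:H0  best=H0
  del 124.0.0.0/8 (clear depth 8)
  + 124.171.192.0/18 (H1) depth=18
  del 124.171.196.114/32 (clear depth 32)
  ? 97.149.229.11  path d0:H1→d1:-→d2:-→d3:-→d4:-→d5:-→d6:-→d7:-→d8:-→d9:-→d10:-→d11:-→d12:-→d13:-→d14:-→d15:-→d16:H2→d17:-→d18:-→d19:-→d20:-→d21:-→d22:-→d23:-→d24:-→d25:-→d26:-→d27:-→d28:H1  best=H1

== LOOKUPS ==
["H2","H1","H1","H1","H1","H1","H0","H1","H0","H1"]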